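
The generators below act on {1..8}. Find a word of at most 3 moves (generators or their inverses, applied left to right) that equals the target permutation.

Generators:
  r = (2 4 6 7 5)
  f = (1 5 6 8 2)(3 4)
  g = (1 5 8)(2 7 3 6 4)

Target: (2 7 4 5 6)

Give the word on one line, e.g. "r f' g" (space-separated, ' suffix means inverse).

r' r'

  after r': (2 5 7 6 4)
  after r': (2 7 4 5 6)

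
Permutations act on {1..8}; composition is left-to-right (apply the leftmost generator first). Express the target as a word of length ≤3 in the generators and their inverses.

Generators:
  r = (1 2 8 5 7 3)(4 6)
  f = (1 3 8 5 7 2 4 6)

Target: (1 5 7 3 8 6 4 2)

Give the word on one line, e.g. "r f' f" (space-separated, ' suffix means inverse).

r' r' f'

  after r': (1 3 7 5 8 2)(4 6)
  after r': (1 7 8)(2 3 5)
  after f': (1 5 7 3 8 6 4 2)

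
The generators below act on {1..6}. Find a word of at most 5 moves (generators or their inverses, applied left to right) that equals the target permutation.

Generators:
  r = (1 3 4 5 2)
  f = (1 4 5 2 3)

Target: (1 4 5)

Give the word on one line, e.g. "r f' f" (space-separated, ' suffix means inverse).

f f f r f

  after f: (1 4 5 2 3)
  after f: (1 5 3 4 2)
  after f: (1 2 4 3 5)
  after r: (2 5 3)
  after f: (1 4 5)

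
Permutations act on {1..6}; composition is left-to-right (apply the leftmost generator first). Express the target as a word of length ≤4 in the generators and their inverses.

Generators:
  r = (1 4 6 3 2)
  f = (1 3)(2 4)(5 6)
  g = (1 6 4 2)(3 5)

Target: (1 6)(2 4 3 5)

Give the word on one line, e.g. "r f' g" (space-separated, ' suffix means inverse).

f g f'

  after f: (1 3)(2 4)(5 6)
  after g: (1 5 4)(3 6)
  after f': (1 6)(2 4 3 5)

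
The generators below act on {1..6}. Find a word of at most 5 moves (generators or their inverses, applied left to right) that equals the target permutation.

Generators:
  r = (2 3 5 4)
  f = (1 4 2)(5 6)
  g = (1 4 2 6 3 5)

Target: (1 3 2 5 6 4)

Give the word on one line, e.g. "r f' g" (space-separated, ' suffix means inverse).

r r f' g g

  after r: (2 3 5 4)
  after r: (2 5)(3 4)
  after f': (1 2 6 5 4 3)
  after g: (1 6)(2 3 4 5)
  after g: (1 3 2 5 6 4)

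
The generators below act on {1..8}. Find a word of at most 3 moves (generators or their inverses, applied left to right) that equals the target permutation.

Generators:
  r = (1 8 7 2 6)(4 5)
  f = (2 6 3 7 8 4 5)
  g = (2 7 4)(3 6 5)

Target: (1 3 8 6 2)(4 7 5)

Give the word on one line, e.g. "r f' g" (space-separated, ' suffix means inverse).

r' f r'

  after r': (1 6 2 7 8)(4 5)
  after f: (1 3 7 4 2 8)
  after r': (1 3 8 6 2)(4 7 5)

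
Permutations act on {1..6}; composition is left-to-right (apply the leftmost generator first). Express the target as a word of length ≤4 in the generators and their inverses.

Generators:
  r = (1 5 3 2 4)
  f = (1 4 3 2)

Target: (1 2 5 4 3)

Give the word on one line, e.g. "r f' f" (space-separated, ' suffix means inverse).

  after r': (1 4 2 3 5)
  after r': (1 2 5 4 3)

r' r'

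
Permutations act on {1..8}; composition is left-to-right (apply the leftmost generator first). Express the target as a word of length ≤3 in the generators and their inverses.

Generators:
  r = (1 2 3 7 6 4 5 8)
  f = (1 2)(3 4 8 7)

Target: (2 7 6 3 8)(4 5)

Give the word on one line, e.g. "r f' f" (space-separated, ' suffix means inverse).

r f'

  after r: (1 2 3 7 6 4 5 8)
  after f': (2 7 6 3 8)(4 5)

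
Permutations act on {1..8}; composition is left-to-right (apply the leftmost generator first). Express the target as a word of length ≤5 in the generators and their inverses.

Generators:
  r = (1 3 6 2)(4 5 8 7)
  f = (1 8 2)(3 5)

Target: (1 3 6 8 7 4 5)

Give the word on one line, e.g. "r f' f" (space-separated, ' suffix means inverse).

  after r: (1 3 6 2)(4 5 8 7)
  after f: (1 5 2 8 7 4 3 6)
  after f: (1 3 6 8 7 4 5)

r f f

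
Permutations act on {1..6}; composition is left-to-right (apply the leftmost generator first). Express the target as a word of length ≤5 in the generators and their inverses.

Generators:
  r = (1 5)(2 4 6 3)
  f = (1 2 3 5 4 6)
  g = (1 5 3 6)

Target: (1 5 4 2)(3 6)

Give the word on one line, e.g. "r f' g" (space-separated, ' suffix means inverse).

  after f: (1 2 3 5 4 6)
  after r: (1 4 3)(5 6)
  after f': (1 5 4 2)(3 6)

f r f'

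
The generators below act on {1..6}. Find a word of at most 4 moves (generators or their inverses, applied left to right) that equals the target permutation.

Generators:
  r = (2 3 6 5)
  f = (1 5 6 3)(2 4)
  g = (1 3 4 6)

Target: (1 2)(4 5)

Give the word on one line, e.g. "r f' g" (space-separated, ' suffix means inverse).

  after g': (1 6 4 3)
  after r': (1 3)(2 5 6 4)
  after r': (1 2 6 4 5 3)
  after g: (1 2)(4 5)

g' r' r' g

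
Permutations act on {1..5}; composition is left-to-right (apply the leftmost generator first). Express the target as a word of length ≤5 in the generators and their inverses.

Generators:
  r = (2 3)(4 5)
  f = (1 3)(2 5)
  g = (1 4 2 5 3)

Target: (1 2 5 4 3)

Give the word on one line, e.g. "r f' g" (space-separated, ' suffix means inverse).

g f' g

  after g: (1 4 2 5 3)
  after f': (1 4 5)
  after g: (1 2 5 4 3)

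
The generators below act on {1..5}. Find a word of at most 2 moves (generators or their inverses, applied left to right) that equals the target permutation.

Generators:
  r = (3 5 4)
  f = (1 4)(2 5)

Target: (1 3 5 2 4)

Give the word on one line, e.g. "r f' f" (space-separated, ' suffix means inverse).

f' r

  after f': (1 4)(2 5)
  after r: (1 3 5 2 4)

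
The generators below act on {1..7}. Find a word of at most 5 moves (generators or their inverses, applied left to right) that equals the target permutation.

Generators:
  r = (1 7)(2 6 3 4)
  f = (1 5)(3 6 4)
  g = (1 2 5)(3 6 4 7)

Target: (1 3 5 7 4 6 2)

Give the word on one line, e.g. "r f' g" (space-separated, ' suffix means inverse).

g g f' r' g

  after g: (1 2 5)(3 6 4 7)
  after g: (1 5 2)(3 4)(6 7)
  after f': (2 5)(3 6 7)
  after r': (1 7 6)(2 5 4 3)
  after g: (1 3 5 7 4 6 2)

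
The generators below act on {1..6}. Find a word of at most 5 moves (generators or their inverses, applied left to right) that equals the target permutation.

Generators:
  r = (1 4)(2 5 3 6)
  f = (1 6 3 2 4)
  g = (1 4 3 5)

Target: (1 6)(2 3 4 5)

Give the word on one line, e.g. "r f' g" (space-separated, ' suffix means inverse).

  after g: (1 4 3 5)
  after g: (1 3)(4 5)
  after f': (1 6)(2 3 4 5)

g g f'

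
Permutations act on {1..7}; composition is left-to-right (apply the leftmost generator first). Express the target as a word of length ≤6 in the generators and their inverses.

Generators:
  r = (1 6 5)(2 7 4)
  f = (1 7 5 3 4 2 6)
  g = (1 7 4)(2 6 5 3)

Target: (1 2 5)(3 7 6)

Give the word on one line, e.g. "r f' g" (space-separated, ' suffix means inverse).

  after r': (1 5 6)(2 4 7)
  after f': (1 7 4)(2 3 5)
  after g': (2 5 3 6)
  after g': (1 4 7)(2 6 3)
  after r: (1 2 5)(3 7 6)

r' f' g' g' r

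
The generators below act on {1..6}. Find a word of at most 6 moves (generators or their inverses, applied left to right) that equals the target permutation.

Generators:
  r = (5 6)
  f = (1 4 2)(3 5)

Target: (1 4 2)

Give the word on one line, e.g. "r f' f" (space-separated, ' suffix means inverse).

  after f': (1 2 4)(3 5)
  after f': (1 4 2)
  after r': (1 4 2)(5 6)
  after r': (1 4 2)

f' f' r' r'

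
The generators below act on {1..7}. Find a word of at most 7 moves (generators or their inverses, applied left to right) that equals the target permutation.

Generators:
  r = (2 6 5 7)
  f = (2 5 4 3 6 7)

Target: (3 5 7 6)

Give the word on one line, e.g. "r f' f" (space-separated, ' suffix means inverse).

  after f: (2 5 4 3 6 7)
  after r: (2 7 6)(3 5 4)
  after r: (3 7 5 4)
  after f': (2 7)(3 6)
  after r: (3 5 7 6)

f r r f' r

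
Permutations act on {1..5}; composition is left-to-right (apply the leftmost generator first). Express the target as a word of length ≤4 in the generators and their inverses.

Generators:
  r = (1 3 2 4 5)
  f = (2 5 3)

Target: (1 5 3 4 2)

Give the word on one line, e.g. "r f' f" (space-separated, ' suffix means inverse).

  after f': (2 3 5)
  after f': (2 5 3)
  after r: (1 3 4 5 2)
  after f': (1 5 3 4 2)

f' f' r f'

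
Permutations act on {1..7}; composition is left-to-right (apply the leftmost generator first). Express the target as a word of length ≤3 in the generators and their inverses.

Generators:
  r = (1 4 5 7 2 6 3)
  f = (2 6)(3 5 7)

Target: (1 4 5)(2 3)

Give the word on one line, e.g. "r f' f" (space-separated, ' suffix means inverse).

  after f': (2 6)(3 7 5)
  after r: (1 4 5)(2 3)

f' r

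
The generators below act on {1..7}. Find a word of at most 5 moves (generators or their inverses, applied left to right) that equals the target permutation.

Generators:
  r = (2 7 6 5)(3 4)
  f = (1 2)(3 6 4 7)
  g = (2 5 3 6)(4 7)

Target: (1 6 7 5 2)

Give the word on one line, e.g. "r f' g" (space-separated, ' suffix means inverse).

  after f': (1 2)(3 7 4 6)
  after f': (3 4)(6 7)
  after f': (1 2)(3 6 4 7)
  after g': (1 6 7 5 2)

f' f' f' g'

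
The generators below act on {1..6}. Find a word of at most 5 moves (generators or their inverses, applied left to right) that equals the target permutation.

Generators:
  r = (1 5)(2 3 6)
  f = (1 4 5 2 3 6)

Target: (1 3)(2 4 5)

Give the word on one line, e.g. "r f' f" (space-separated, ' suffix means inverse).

f' f' f' r' f'

  after f': (1 6 3 2 5 4)
  after f': (1 3 5)(2 4 6)
  after f': (1 2)(3 4)(5 6)
  after r': (1 6)(2 5 3 4)
  after f': (1 3)(2 4 5)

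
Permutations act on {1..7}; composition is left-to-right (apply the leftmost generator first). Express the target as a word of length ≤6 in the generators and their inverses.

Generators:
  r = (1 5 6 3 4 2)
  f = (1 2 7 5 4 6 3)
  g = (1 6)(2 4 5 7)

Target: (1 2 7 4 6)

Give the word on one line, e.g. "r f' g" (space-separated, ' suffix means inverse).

  after g': (1 6)(2 7 5 4)
  after r: (1 3 4)(2 7 6 5)
  after g: (1 3 5 4 6 7)
  after f: (2 7)(3 4)(5 6)
  after r': (1 2 7 4 6)

g' r g f r'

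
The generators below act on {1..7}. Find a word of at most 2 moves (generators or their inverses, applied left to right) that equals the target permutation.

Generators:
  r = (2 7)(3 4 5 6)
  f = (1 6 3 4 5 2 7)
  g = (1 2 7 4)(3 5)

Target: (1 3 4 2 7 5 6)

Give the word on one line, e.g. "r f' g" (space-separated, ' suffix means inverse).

g' f'

  after g': (1 4 7 2)(3 5)
  after f': (1 3 4 2 7 5 6)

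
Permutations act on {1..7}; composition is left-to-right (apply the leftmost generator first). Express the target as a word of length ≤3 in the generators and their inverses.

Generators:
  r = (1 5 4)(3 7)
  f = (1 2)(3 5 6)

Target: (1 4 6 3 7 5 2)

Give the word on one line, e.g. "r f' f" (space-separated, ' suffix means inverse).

r' f

  after r': (1 4 5)(3 7)
  after f: (1 4 6 3 7 5 2)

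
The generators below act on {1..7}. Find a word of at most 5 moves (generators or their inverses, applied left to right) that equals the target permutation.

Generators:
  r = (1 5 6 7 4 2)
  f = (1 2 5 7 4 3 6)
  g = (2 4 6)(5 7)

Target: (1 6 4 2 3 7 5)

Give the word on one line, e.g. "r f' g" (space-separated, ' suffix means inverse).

r' f r

  after r': (1 2 4 7 6 5)
  after f: (1 5 2 3 6 7)
  after r: (1 6 4 2 3 7 5)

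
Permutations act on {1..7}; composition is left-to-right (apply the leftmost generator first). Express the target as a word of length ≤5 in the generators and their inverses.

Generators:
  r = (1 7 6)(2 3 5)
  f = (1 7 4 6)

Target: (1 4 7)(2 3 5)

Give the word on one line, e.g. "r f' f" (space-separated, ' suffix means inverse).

  after f: (1 7 4 6)
  after f: (1 4)(6 7)
  after r: (1 4 7)(2 3 5)

f f r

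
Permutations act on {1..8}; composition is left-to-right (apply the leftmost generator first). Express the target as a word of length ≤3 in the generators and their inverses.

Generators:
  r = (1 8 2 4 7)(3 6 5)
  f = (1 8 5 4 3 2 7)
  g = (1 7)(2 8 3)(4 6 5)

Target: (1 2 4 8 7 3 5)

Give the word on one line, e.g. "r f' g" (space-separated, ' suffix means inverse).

f' f'

  after f': (1 7 2 3 4 5 8)
  after f': (1 2 4 8 7 3 5)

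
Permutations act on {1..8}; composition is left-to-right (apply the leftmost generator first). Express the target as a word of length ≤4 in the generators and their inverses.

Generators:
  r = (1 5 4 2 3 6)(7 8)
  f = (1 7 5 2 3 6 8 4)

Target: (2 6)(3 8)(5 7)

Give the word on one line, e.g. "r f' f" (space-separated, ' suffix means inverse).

f r' f f

  after f: (1 7 5 2 3 6 8 4)
  after r': (1 8 5 4 6 7)
  after f: (1 4 8 2 3 6 5)
  after f: (2 6)(3 8)(5 7)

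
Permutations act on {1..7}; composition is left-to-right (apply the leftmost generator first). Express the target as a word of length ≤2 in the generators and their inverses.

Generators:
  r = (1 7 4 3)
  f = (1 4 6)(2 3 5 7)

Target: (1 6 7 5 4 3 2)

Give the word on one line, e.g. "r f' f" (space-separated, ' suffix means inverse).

f' r'

  after f': (1 6 4)(2 7 5 3)
  after r': (1 6 7 5 4 3 2)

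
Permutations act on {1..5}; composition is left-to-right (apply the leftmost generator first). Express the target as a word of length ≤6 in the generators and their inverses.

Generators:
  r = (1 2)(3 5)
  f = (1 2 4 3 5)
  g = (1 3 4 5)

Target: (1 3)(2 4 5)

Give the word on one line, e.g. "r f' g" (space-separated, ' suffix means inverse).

g r g g

  after g: (1 3 4 5)
  after r: (1 5 2)(3 4)
  after g: (2 3 5)
  after g: (1 3)(2 4 5)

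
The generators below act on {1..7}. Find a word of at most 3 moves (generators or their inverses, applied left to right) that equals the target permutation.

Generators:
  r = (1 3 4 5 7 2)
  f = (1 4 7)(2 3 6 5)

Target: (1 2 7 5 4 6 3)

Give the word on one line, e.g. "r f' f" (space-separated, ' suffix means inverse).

  after r: (1 3 4 5 7 2)
  after f': (1 2 7 5 4 6 3)

r f'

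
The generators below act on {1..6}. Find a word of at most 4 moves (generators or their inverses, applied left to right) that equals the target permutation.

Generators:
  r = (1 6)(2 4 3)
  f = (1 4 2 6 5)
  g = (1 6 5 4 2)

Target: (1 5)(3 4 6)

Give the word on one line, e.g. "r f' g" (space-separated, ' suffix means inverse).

  after f': (1 5 6 2 4)
  after r': (1 5)(3 4 6)

f' r'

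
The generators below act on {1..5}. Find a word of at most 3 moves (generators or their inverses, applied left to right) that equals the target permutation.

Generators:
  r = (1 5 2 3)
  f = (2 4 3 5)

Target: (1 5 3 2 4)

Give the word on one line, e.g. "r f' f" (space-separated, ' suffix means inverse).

f r

  after f: (2 4 3 5)
  after r: (1 5 3 2 4)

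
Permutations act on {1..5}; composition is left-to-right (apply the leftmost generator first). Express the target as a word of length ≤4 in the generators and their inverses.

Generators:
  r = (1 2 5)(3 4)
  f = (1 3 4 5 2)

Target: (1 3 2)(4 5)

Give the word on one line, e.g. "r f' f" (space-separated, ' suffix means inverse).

r f f

  after r: (1 2 5)(3 4)
  after f: (3 5)
  after f: (1 3 2)(4 5)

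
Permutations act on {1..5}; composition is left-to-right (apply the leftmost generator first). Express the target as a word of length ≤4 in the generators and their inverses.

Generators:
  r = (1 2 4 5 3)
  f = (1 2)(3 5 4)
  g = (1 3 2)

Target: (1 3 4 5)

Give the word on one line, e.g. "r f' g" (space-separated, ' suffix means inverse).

  after f': (1 2)(3 4 5)
  after g': (1 3 4 5)

f' g'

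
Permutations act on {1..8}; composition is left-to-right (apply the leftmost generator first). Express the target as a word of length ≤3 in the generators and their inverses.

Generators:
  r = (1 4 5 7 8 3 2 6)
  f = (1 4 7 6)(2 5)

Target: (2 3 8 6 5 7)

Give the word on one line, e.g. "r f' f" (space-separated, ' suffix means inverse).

r' f

  after r': (1 6 2 3 8 7 5 4)
  after f: (2 3 8 6 5 7)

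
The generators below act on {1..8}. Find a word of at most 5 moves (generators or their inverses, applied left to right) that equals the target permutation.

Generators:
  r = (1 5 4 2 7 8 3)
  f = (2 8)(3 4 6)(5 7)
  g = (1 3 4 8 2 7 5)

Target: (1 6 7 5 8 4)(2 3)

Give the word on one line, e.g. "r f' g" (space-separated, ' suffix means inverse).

f' g f' r

  after f': (2 8)(3 6 4)(5 7)
  after g: (1 3 6 8 7)
  after f': (1 6 2 8 5 7)(3 4)
  after r: (1 6 7 5 8 4)(2 3)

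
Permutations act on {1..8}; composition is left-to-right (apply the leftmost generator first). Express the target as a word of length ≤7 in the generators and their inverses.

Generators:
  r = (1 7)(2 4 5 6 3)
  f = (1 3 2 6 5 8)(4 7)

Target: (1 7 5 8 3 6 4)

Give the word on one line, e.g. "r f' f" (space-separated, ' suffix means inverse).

  after f': (1 8 5 6 2 3)(4 7)
  after r': (1 8 4)(2 6 3 7)
  after f': (1 5 6)(3 4 8 7)
  after r': (1 4 8)(2 3)(6 7)
  after f: (1 7 5 8 3 6 4)

f' r' f' r' f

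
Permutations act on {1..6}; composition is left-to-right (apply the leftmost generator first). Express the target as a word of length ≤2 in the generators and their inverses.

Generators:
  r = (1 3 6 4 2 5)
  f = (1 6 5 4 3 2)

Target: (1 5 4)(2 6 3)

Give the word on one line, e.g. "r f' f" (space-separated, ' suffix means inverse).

f' r

  after f': (1 2 3 4 5 6)
  after r: (1 5 4)(2 6 3)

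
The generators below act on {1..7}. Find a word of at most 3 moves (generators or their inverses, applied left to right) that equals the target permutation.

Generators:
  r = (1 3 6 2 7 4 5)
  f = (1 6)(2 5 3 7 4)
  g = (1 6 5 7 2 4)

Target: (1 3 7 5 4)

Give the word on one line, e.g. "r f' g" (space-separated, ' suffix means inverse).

  after f: (1 6)(2 5 3 7 4)
  after r': (1 3 2 4 6 5)
  after g': (1 3 7 5 4)

f r' g'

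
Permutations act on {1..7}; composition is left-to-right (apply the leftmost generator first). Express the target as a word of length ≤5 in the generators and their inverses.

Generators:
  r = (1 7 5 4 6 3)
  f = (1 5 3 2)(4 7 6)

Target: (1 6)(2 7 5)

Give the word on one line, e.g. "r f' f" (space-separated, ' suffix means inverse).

f f r'

  after f: (1 5 3 2)(4 7 6)
  after f: (1 3)(2 5)(4 6 7)
  after r': (1 6)(2 7 5)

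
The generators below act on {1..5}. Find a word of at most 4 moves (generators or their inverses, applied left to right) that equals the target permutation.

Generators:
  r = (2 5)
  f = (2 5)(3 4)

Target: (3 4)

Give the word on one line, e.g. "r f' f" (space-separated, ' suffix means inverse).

r f r r

  after r: (2 5)
  after f: (3 4)
  after r: (2 5)(3 4)
  after r: (3 4)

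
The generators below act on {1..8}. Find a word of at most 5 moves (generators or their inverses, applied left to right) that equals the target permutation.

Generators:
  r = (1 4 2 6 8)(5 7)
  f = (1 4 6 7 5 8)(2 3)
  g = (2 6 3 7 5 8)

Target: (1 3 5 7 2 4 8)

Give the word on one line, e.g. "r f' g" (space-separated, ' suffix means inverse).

  after g': (2 8 5 7 3 6)
  after f: (1 4 6 3 7 2)
  after f: (1 6 2 4 7 3 5 8)
  after r': (1 2)(3 7)(4 5 6)
  after f: (1 3 5 7 2 4 8)

g' f f r' f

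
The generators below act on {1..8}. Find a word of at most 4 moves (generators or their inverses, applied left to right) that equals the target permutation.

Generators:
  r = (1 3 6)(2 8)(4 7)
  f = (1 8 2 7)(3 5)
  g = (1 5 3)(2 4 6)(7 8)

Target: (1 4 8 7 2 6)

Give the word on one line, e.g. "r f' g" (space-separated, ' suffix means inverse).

  after f: (1 8 2 7)(3 5)
  after r': (1 2 4 7 6 3 5)
  after g: (1 4 8 7 2 6)

f r' g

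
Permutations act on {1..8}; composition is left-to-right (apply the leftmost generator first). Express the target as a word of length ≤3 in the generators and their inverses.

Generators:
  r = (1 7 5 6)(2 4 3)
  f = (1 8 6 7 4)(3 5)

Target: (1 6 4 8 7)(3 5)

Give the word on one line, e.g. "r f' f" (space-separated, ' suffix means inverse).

f' f' f'

  after f': (1 4 7 6 8)(3 5)
  after f': (1 7 8 4 6)
  after f': (1 6 4 8 7)(3 5)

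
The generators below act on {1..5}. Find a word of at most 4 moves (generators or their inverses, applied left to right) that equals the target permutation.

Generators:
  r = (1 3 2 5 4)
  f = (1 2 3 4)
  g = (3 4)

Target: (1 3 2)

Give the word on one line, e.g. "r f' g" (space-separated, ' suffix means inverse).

  after f': (1 4 3 2)
  after g': (1 3 2)

f' g'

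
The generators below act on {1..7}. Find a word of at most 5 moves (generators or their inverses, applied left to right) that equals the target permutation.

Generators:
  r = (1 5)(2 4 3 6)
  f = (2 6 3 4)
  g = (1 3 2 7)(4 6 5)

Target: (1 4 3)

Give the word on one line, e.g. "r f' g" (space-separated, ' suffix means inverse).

  after g: (1 3 2 7)(4 6 5)
  after f': (1 6 5 3 4 2 7)
  after g': (1 4 3 5)
  after r: (1 3)(2 4 6)
  after f: (1 4 3)

g f' g' r f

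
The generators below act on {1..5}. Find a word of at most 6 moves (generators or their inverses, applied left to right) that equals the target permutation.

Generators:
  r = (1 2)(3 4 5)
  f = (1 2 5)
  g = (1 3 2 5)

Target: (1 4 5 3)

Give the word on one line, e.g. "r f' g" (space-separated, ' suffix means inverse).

g' r' g f

  after g': (1 5 2 3)
  after r': (1 4 3 2 5)
  after g: (1 4 2)(3 5)
  after f: (1 4 5 3)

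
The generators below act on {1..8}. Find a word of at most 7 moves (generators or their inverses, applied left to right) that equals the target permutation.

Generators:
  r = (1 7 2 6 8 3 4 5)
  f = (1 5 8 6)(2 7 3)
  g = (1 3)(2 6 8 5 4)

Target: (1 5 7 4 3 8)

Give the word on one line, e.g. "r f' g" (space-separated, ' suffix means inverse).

  after g': (1 3)(2 4 5 8 6)
  after g': (2 5 6 4 8)
  after r': (1 5 2 4 6 3 8 7)
  after f: (1 8 3 6 2 4)(5 7)
  after g: (1 5 7 4 3 8)

g' g' r' f g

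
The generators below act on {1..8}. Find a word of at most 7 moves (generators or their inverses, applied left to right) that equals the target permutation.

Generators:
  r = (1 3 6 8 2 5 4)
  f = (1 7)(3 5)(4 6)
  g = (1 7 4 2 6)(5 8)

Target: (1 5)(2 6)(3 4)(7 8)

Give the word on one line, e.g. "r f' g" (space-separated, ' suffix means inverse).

g g r' g g

  after g: (1 7 4 2 6)(5 8)
  after g: (1 4 6 7 2)
  after r': (1 5 2 4 3)(6 7 8)
  after g: (1 8)(3 7 5 6 4)
  after g: (1 5)(2 6)(3 4)(7 8)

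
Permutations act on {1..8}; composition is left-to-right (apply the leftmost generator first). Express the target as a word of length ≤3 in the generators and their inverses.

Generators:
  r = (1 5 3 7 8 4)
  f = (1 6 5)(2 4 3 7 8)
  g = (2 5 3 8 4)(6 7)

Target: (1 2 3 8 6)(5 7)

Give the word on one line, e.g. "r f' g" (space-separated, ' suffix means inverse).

f' g'

  after f': (1 5 6)(2 8 7 3 4)
  after g': (1 2 3 8 6)(5 7)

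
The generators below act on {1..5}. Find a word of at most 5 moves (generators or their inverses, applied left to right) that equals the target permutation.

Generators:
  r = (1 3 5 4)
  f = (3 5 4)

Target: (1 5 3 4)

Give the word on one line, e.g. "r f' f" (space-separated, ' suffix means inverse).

  after f: (3 5 4)
  after r': (1 4)
  after f: (1 3 5 4)
  after f: (1 5 3 4)

f r' f f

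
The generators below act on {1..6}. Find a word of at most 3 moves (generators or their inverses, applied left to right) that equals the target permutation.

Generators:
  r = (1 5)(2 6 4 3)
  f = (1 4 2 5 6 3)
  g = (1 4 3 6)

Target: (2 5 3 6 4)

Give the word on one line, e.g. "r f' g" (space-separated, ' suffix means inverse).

f g'

  after f: (1 4 2 5 6 3)
  after g': (2 5 3 6 4)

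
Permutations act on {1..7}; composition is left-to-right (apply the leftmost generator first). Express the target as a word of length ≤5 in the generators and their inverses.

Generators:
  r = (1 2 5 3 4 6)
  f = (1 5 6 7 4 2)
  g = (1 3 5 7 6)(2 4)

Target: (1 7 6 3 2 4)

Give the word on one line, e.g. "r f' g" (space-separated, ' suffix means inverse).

  after f': (1 2 4 7 6 5)
  after g': (1 4 5 6 3)
  after f': (1 7 6 3 2 4)

f' g' f'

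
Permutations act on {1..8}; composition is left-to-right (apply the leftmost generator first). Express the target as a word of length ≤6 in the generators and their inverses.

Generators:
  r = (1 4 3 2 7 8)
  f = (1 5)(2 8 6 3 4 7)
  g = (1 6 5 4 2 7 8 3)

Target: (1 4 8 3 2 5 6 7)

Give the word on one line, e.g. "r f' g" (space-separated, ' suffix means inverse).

  after r: (1 4 3 2 7 8)
  after f: (1 7 6 3 8 5)
  after r': (1 2 3 7 6 4)(5 8)
  after g: (1 7 5 3 8 4 6 2)
  after f': (1 4 8 3 2 5 6 7)

r f r' g f'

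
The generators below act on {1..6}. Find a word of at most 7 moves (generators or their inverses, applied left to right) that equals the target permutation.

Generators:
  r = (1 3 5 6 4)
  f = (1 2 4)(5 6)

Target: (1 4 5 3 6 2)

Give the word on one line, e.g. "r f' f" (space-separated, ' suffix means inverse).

r' r' r' f r

  after r': (1 4 6 5 3)
  after r': (1 6 3 4 5)
  after r': (1 5 4 3 6)
  after f: (1 6 2 4 3 5)
  after r: (1 4 5 3 6 2)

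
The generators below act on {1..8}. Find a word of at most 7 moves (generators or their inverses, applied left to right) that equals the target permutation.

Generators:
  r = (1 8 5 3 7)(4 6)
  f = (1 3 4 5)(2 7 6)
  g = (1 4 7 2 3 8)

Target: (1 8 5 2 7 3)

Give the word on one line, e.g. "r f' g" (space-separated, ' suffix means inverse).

  after f': (1 5 4 3)(2 6 7)
  after r: (1 3 8 5 6)(2 4 7)
  after f': (2 3 8 4)(5 7 6)
  after f': (1 5 2)(3 8)(4 6)
  after r': (1 8 5 2 7 3)

f' r f' f' r'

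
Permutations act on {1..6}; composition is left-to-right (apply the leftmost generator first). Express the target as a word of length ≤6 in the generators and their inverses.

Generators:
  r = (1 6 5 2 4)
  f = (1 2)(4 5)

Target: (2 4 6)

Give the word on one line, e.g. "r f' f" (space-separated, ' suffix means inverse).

  after f': (1 2)(4 5)
  after r: (1 4 2 6 5)
  after f: (1 5 2 6 4)
  after r: (1 2 5 4 6)
  after f: (2 4 6)

f' r f r f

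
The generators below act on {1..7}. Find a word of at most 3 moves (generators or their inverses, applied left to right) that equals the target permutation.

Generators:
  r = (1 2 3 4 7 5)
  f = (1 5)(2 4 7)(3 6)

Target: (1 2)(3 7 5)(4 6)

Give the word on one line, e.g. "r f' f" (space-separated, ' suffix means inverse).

r' f r

  after r': (1 5 7 4 3 2)
  after f: (2 5)(3 4 6)
  after r: (1 2)(3 7 5)(4 6)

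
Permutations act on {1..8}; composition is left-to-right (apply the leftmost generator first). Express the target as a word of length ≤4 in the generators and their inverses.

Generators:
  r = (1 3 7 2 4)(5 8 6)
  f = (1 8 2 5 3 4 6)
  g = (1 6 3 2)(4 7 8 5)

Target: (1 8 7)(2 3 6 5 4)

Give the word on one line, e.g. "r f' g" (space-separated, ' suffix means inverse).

  after g: (1 6 3 2)(4 7 8 5)
  after r': (1 8 6)(2 4 3 7 5)
  after r': (1 5 7 6 4)
  after g': (1 8 7)(2 3 6 5 4)

g r' r' g'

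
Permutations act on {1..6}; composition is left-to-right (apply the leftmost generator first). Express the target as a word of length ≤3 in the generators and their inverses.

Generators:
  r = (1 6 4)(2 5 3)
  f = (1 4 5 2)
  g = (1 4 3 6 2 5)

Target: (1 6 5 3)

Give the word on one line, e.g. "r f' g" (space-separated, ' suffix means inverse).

  after r: (1 6 4)(2 5 3)
  after f: (1 6 5 3)

r f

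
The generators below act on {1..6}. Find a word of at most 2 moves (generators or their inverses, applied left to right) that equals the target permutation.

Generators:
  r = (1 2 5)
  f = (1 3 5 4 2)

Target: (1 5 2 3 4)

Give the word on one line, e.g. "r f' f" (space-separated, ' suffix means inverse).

  after f: (1 3 5 4 2)
  after f: (1 5 2 3 4)

f f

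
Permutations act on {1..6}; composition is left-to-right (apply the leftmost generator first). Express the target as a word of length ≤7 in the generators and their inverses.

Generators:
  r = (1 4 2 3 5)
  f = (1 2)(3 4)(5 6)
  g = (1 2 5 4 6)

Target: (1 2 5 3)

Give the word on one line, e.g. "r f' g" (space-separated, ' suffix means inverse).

  after g: (1 2 5 4 6)
  after g: (1 5 6 2 4)
  after f: (1 6)(2 3 4)
  after g': (1 4)(2 3 5)
  after r: (1 2 5 3)

g g f g' r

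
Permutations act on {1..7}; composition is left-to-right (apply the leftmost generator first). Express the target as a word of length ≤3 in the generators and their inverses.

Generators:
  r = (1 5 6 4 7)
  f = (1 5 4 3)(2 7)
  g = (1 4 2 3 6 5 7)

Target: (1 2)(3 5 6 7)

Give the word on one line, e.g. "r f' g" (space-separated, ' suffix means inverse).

r' f r

  after r': (1 7 4 6 5)
  after f: (1 2 7 3)(4 6)
  after r: (1 2)(3 5 6 7)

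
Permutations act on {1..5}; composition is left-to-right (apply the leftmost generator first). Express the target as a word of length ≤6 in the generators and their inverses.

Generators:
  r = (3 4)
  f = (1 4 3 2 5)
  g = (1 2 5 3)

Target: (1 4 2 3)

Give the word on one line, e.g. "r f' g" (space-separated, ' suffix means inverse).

  after g': (1 3 5 2)
  after r': (1 4 3 5 2)
  after f: (1 3)(2 4)
  after r: (1 4 2 3)

g' r' f r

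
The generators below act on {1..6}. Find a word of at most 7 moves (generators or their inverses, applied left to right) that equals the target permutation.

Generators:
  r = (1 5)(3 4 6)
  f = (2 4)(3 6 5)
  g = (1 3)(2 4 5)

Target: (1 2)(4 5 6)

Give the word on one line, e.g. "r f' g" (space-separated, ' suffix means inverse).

  after g': (1 3)(2 5 4)
  after g': (2 4 5)
  after r': (1 5 2 3 6 4)
  after g': (1 4 3 6 2)
  after f': (1 2)(4 5 6)

g' g' r' g' f'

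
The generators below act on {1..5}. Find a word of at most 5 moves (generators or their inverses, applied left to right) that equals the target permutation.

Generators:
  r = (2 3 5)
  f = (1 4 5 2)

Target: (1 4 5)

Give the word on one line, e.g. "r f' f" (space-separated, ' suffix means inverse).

f' r' f' r'

  after f': (1 2 5 4)
  after r': (1 5 4)(2 3)
  after f': (1 4 2 3 5)
  after r': (1 4 5)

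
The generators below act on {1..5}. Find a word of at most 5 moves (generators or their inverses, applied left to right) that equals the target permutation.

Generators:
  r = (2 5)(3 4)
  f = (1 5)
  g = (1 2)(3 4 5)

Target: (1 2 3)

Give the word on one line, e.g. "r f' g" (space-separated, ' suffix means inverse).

r g f

  after r: (2 5)(3 4)
  after g: (1 2 3 5)
  after f: (1 2 3)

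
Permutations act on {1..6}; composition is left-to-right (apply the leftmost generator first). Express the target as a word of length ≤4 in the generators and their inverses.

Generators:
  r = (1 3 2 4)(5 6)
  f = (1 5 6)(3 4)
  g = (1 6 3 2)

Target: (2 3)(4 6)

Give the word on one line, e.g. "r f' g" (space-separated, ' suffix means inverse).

  after g: (1 6 3 2)
  after r: (1 5 6 2 3 4)
  after r: (1 6 4 3)
  after g': (2 3)(4 6)

g r r g'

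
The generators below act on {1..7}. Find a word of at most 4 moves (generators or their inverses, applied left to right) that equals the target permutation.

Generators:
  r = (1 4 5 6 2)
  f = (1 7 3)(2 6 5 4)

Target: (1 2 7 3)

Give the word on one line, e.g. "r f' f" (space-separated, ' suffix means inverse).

  after r: (1 4 5 6 2)
  after f: (1 2 7 3)

r f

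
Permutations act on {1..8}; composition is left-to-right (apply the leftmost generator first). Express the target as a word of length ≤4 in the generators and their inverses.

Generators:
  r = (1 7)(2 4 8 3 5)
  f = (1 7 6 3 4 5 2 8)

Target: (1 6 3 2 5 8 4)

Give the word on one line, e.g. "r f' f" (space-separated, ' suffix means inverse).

r f

  after r: (1 7)(2 4 8 3 5)
  after f: (1 6 3 2 5 8 4)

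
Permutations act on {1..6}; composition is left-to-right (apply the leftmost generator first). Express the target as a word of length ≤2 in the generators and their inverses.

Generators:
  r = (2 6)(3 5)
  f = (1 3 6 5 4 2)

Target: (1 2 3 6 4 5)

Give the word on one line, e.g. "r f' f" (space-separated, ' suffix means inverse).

  after r: (2 6)(3 5)
  after f': (1 2 3 6 4 5)

r f'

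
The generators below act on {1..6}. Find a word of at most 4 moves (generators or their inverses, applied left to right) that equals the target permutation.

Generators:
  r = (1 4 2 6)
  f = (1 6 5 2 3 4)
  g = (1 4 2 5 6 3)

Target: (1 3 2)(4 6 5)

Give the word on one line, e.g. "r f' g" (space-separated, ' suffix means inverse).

g' r'

  after g': (1 3 6 5 2 4)
  after r': (1 3 2)(4 6 5)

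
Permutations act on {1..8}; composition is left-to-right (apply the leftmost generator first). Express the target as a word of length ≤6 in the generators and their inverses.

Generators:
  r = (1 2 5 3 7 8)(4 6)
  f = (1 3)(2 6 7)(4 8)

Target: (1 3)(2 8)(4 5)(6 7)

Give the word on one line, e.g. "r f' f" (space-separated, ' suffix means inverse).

  after f: (1 3)(2 6 7)(4 8)
  after r': (1 5 2 4 7)(3 8 6)
  after r': (1 2 6 5)(3 7 8 4)
  after r': (2 4 5 8 6)
  after f': (1 3)(2 8)(4 5)(6 7)

f r' r' r' f'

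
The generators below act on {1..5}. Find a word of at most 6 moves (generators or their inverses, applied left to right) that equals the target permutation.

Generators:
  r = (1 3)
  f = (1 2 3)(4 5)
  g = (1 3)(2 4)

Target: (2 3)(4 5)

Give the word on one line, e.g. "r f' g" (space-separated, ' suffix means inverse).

f' g' g' r'

  after f': (1 3 2)(4 5)
  after g': (2 3 4 5)
  after g': (1 3 2)(4 5)
  after r': (2 3)(4 5)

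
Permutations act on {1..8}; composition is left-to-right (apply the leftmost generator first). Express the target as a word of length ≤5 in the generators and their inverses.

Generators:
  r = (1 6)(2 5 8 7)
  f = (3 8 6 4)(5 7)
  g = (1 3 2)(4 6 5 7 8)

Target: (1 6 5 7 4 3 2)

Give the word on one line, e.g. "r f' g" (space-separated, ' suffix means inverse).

g f f

  after g: (1 3 2)(4 6 5 7 8)
  after f: (1 8 3 2)(6 7)
  after f: (1 6 5 7 4 3 2)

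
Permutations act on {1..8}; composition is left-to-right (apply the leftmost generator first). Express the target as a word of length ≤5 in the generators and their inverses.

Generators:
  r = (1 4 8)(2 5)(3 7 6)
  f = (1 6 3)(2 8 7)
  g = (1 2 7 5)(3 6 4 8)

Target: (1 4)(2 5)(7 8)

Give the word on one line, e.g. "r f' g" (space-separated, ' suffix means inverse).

  after g: (1 2 7 5)(3 6 4 8)
  after f: (1 8)(4 7 5 6)
  after r': (1 4 3 6)(2 5 7)
  after f: (1 4)(2 5)(7 8)

g f r' f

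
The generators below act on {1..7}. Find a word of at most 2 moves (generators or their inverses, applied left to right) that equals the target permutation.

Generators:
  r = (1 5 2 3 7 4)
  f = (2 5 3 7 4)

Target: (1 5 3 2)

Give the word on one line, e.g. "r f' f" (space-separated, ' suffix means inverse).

  after f': (2 4 7 3 5)
  after r: (1 5 3 2)

f' r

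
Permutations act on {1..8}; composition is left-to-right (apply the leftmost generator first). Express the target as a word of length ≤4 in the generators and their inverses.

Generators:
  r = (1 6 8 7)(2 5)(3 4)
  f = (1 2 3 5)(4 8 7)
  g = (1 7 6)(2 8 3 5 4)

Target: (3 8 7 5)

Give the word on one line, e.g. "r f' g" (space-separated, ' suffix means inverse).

r' g g

  after r': (1 7 8 6)(2 5)(3 4)
  after g: (1 6 7 3 2 4 5 8)
  after g: (3 8 7 5)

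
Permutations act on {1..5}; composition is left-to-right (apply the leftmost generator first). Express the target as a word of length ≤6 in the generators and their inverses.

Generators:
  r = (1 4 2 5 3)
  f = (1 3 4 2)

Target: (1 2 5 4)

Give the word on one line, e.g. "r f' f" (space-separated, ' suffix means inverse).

  after f': (1 2 4 3)
  after f': (1 4)(2 3)
  after r': (2 5)(3 4)
  after f': (1 2 5 4)

f' f' r' f'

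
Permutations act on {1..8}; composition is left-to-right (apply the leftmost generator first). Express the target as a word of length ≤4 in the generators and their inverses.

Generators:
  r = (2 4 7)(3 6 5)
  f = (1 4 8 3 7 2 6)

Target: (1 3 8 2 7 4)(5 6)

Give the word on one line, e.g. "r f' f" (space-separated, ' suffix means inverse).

  after r: (2 4 7)(3 6 5)
  after f: (1 4 2 8 3)(5 7 6)
  after f: (1 8 7)(2 3 4 6 5)
  after f: (1 3 8 2 7 4)(5 6)

r f f f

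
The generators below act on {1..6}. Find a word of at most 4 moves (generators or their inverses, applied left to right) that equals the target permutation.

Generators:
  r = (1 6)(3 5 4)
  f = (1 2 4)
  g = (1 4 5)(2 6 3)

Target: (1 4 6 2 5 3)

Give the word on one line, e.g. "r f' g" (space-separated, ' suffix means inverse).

g' r

  after g': (1 5 4)(2 3 6)
  after r: (1 4 6 2 5 3)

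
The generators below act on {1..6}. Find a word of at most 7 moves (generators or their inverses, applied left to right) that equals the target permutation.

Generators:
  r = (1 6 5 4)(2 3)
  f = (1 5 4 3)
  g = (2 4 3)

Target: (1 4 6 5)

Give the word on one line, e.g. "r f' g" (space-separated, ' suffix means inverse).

  after f': (1 3 4 5)
  after r': (1 2 3 5 4 6)
  after f': (1 2 4 6 3)
  after g': (1 3)(4 6)
  after f': (1 4 6 5)

f' r' f' g' f'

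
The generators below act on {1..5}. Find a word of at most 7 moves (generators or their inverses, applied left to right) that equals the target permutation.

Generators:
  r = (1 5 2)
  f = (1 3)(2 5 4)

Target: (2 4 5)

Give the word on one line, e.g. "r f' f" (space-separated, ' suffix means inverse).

  after f: (1 3)(2 5 4)
  after f: (2 4 5)
  after r': (1 2 4)
  after r': (1 5)(2 4)
  after r': (2 4 5)

f f r' r' r'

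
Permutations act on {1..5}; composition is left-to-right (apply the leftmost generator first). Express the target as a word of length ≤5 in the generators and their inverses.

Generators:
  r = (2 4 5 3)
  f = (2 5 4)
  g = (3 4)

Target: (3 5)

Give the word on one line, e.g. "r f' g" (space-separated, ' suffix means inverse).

r g g f

  after r: (2 4 5 3)
  after g: (2 3)(4 5)
  after g: (2 4 5 3)
  after f: (3 5)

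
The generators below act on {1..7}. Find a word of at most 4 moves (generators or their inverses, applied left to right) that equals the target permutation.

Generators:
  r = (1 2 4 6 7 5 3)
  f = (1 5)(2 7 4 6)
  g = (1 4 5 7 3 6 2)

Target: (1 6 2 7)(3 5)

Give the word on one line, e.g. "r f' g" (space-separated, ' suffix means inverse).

  after r: (1 2 4 6 7 5 3)
  after f': (1 6 2 7)(3 5)

r f'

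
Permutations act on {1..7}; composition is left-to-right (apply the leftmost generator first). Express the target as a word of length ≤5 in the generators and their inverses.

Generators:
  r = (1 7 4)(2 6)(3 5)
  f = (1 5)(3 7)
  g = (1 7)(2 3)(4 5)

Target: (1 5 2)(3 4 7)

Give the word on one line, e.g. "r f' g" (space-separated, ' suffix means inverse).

f g f g'

  after f: (1 5)(3 7)
  after g: (1 4 5 7 2 3)
  after f: (1 4)(2 7)(3 5)
  after g': (1 5 2)(3 4 7)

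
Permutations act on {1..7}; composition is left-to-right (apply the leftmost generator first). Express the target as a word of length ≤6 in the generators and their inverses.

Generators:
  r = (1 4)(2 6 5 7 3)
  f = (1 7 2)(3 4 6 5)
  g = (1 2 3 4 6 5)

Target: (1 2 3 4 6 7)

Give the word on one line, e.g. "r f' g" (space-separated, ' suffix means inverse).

g' r' g r' r'

  after g': (1 5 6 4 3 2)
  after r': (1 6)(2 4 7 5)
  after g: (1 5 3 4 7)(2 6)
  after r': (1 6 3)(4 5 7)
  after r': (1 2 3 4 6 7)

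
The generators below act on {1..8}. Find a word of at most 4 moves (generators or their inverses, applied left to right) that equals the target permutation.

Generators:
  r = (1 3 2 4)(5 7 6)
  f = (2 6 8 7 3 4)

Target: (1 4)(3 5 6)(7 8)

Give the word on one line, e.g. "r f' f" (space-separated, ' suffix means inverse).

  after f': (2 4 3 7 8 6)
  after r': (1 4)(3 5 6)(7 8)

f' r'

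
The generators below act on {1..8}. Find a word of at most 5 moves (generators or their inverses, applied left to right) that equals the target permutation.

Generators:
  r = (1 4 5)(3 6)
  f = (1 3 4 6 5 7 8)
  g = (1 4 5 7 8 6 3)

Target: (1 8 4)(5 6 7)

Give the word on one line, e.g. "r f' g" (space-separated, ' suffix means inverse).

g' r' g' r'

  after g': (1 3 6 8 7 5 4)
  after r': (1 6 8 7 4 5)
  after g': (1 8 5 3 6 7)
  after r': (1 8 4)(5 6 7)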